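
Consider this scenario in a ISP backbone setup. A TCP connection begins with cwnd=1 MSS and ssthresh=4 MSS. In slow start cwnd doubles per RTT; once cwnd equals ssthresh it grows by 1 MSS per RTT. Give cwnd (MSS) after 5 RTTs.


RTT 0: cwnd = 1 MSS (initial)
RTT 1: cwnd = 2 MSS (slow start, doubled)
RTT 2: cwnd = 4 MSS (slow start, doubled)
RTT 3: cwnd = 5 MSS (congestion avoidance, +1)
RTT 4: cwnd = 6 MSS (congestion avoidance, +1)
RTT 5: cwnd = 7 MSS (congestion avoidance, +1)

7


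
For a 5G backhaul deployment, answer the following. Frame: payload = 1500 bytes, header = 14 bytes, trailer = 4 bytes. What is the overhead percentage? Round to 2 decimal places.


Given: payload = 1500 B, header = 14 B, trailer = 4 B
Overhead bytes = header + trailer = 14 + 4 = 18
Total frame = payload + overhead = 1500 + 18 = 1518
Overhead % = 18 / 1518 * 100 = 1.1858% -> 1.19% (2 dp)

1.19


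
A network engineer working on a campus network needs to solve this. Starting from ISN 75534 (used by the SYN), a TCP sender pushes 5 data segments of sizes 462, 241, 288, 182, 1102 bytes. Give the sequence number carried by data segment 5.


The SYN occupies sequence number ISN = 75534, so the first data byte is ISN + 1 = 75535.
SEQ of data segment i = (ISN + 1) + sum of payload sizes of segments 1..i-1.
Segment 1: SEQ = 75535, payload = 462 bytes
Segment 2: SEQ = 75997, payload = 241 bytes
Segment 3: SEQ = 76238, payload = 288 bytes
Segment 4: SEQ = 76526, payload = 182 bytes
Segment 5: SEQ = 76708, payload = 1102 bytes
SEQ of segment 5 = 75535 + 462 + 241 + 288 + 182 = 76708

76708


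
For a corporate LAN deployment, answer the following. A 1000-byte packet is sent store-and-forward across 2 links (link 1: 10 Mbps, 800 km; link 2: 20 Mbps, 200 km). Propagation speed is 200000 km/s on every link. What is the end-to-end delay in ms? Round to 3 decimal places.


Packet = 1000 bytes = 8000 bits. Store-and-forward: sum (t_trans + t_prop) per link.
Link 1: t_trans = 8000/(10*10^6) s = 0.8000 ms; t_prop = 800/200000 s = 4.0000 ms; subtotal = 4.8000 ms
Link 2: t_trans = 8000/(20*10^6) s = 0.4000 ms; t_prop = 200/200000 s = 1.0000 ms; subtotal = 1.4000 ms
End-to-end = 4.8000 + 1.4000 = 6.2000 ms -> 6.200 ms (3 dp)

6.200


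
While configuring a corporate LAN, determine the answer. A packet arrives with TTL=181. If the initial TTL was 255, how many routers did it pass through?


Given: initial TTL = 255, received TTL = 181
Hops = initial TTL - received TTL
Hops = 255 - 181 = 74

74


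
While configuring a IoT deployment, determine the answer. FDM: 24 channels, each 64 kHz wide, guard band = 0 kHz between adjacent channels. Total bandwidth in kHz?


Given: 24 channels, 64 kHz each, guard = 0 kHz
Channel bandwidth = 24 * 64 = 1536 kHz
Guard bands = 23 gaps * 0 kHz = 0 kHz
Total = 1536 + 0 = 1536 kHz

1536


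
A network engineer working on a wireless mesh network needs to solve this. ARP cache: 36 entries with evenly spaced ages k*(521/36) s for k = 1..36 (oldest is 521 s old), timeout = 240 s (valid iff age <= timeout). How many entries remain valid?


Ages are k * 521/36 s for k = 1..36 (spacing = 14.4722 s).
Entry k is valid iff k * 521/36 <= 240 iff k <= 36 * 240 / 521 = 16.5835
n_valid = floor(16.5835) = 16
(n_stale = 36 - 16 = 20)

16


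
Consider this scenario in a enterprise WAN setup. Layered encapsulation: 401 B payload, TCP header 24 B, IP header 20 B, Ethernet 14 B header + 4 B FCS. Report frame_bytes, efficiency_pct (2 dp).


TCP segment = 401 + 24 = 425 B
IP packet = 425 + 20 = 445 B
Ethernet frame = 445 + 14 + 4 = 463 B
Efficiency = app / frame = 401 / 463 = 0.866091 = 86.6091% -> 86.61% (2 dp)

463, 86.61


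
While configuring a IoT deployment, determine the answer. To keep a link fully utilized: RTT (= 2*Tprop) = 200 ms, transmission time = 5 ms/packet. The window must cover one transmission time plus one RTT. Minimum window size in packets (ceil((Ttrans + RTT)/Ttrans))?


Given: Ttrans = 5 ms, RTT = 200 ms (= 2 * Tprop, Tprop = 100 ms)
Time until first ACK returns = Ttrans + RTT = 5 + 200 = 205 ms
Need W * Ttrans >= Ttrans + RTT  ->  W >= (Ttrans + RTT) / Ttrans
(Ttrans + RTT) / Ttrans = 205 / 5 = 41
W_min = ceil(41) = 41

41


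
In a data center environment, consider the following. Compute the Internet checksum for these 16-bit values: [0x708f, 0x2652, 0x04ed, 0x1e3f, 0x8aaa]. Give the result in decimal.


Given words: [0x708f, 0x2652, 0x04ed, 0x1e3f, 0x8aaa]
Step 1: Sum all words
Raw sum = 28815 + 9810 + 1261 + 7743 + 35498 = 83127
Step 2: Fold carry: (17591 + 1) = 17592
One's complement = ~17592 & 0xFFFF = 47943

47943


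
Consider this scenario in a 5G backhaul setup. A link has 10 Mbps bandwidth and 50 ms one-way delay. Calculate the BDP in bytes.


Given: bandwidth = 10 Mbps, delay = 50 ms
BDP in bits = 10 * 10^6 * 50 / 1000
BDP in bits = 500000
BDP in bytes = 500000 / 8 = 62500

62500


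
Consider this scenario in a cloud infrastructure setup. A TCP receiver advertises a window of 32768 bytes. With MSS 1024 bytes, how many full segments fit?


Given: RWND = 32768 bytes, MSS = 1024 bytes
Full segments = floor(RWND / MSS)
Full segments = floor(32768 / 1024)
Full segments = floor(32.0) = 32

32


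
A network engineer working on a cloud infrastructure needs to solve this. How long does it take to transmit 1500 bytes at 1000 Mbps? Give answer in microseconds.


Given: packet = 1500 bytes, bandwidth = 1000 Mbps
Packet in bits = 1500 * 8 = 12000 bits
Bandwidth = 1000 * 10^6 = 1000000000 bps
Time = 12000 / 1000000000 seconds
Time in us = 12000 * 10^6 / 1000000000 = 12

12


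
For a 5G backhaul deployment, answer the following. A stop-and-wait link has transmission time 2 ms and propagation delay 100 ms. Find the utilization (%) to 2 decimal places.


Given: Ttrans = 2 ms, Tprop = 100 ms
RTT = 2 * Tprop = 2 * 100 = 200 ms
U = Ttrans / (Ttrans + RTT)
U = 2 / (2 + 200)
U = 2 / 202 = 0.009901
U% = 0.99%

0.99


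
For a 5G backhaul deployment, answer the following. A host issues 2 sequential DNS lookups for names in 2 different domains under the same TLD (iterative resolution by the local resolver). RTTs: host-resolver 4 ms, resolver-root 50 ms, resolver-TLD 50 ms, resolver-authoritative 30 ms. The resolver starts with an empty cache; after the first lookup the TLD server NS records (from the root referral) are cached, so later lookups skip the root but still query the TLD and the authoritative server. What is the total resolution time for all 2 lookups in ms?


Lookup 1 (cold cache): local + root + TLD + auth = 4 + 50 + 50 + 30 = 134 ms
Lookups 2..2 (TLD NS cached -> skip root; new domain -> still ask TLD and auth): local + TLD + auth = 4 + 50 + 30 = 84 ms each
Remaining 1 lookups: 1 * 84 = 84 ms
Total = 134 + 84 = 218 ms

218


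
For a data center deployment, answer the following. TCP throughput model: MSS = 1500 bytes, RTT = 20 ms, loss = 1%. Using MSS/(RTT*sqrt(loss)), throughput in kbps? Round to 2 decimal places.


Given: MSS = 1500 bytes, RTT = 20 ms, loss = 1%
RTT in seconds = 20 / 1000 = 0.02
Loss rate = 1% = 0.01
sqrt(loss) = sqrt(0.01) = 0.1
Throughput (bytes/s) = 1500 / (0.02 * 0.1) = 750000.0000
Throughput (kbps) = 750000.0000 * 8 / 1000 = 6000.000000 -> 6000.00 kbps (2 dp)

6000.00


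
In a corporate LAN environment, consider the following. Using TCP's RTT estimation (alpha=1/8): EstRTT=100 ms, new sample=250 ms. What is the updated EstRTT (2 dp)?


Given: EstRTT = 100 ms, SampleRTT = 250 ms, alpha = 1/8
New EstRTT = (1 - alpha) * EstRTT + alpha * SampleRTT
(7/8) * 100 = 87.5
(1/8) * 250 = 31.25
New EstRTT = 87.5 + 31.25 = 118.75 ms -> 118.75 ms (2 dp)

118.75


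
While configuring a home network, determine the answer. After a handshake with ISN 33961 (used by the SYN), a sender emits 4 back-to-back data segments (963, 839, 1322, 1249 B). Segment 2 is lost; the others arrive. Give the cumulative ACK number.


SYN uses sequence number 33961; first data byte = ISN + 1 = 33962.
Segment 1: SEQ = 33962, len = 963 B, covers [33962, 34924]
Segment 2: SEQ = 34925, len = 839 B, covers [34925, 35763] [LOST]
Segment 3: SEQ = 35764, len = 1322 B, covers [35764, 37085]
Segment 4: SEQ = 37086, len = 1249 B, covers [37086, 38334]
In-order data received: bytes [33962, 34924] (segments 1..1).
Segment 2 missing -> gap begins at byte 34925; later segments buffered out of order.
Cumulative ACK = next expected in-order byte = 33962 + 963 = 34925

34925


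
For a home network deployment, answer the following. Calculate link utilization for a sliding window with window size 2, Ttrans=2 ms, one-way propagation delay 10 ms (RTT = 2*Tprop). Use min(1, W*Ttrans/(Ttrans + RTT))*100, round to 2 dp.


Given: W = 2, Ttrans = 2 ms, RTT = 20 ms (= 2 * Tprop, Tprop = 10 ms)
Cycle time = Ttrans + RTT = 2 + 20 = 22 ms (first packet sent until its ACK returns)
W * Ttrans = 2 * 2 = 4 ms of sending per cycle
W * Ttrans / (Ttrans + RTT) = 4 / 22 = 0.181818
U = min(1, 0.181818) = 0.181818
U% = 18.18%

18.18


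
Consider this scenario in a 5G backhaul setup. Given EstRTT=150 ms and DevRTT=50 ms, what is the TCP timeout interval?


Given: EstRTT = 150 ms, DevRTT = 50 ms
Timeout = EstRTT + 4 * DevRTT
4 * DevRTT = 4 * 50 = 200
Timeout = 150 + 200 = 350 ms

350


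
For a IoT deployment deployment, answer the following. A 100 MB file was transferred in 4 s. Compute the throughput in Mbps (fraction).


Given: file = 100 MB, time = 4 s
File in Mb = 100 * 8 = 800 Mb
Throughput = 800 / 4 Mbps
Throughput = 200 Mbps

200


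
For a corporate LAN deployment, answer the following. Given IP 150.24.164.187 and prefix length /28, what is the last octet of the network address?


Given: IP = 150.24.164.187, prefix = /28
Subnet mask = 255.255.255.240
Last octet of IP: 187
Last octet of mask: 240
Network last octet = 187 AND 240 = 176

176


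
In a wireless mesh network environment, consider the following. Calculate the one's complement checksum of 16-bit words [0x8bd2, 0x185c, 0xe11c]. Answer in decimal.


Given words: [0x8bd2, 0x185c, 0xe11c]
Step 1: Sum all words
Raw sum = 35794 + 6236 + 57628 = 99658
Step 2: Fold carry: (34122 + 1) = 34123
One's complement = ~34123 & 0xFFFF = 31412

31412


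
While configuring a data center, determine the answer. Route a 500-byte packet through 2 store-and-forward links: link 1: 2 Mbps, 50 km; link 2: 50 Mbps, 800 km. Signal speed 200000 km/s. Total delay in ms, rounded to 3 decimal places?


Packet = 500 bytes = 4000 bits. Store-and-forward: sum (t_trans + t_prop) per link.
Link 1: t_trans = 4000/(2*10^6) s = 2.0000 ms; t_prop = 50/200000 s = 0.2500 ms; subtotal = 2.2500 ms
Link 2: t_trans = 4000/(50*10^6) s = 0.0800 ms; t_prop = 800/200000 s = 4.0000 ms; subtotal = 4.0800 ms
End-to-end = 2.2500 + 4.0800 = 6.3300 ms -> 6.330 ms (3 dp)

6.330


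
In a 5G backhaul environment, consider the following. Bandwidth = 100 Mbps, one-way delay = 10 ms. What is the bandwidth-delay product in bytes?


Given: bandwidth = 100 Mbps, delay = 10 ms
BDP in bits = 100 * 10^6 * 10 / 1000
BDP in bits = 1000000
BDP in bytes = 1000000 / 8 = 125000

125000


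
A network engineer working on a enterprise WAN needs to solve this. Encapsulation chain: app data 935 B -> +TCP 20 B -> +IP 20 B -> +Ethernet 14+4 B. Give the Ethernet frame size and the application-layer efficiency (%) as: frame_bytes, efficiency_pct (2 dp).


TCP segment = 935 + 20 = 955 B
IP packet = 955 + 20 = 975 B
Ethernet frame = 975 + 14 + 4 = 993 B
Efficiency = app / frame = 935 / 993 = 0.941591 = 94.1591% -> 94.16% (2 dp)

993, 94.16


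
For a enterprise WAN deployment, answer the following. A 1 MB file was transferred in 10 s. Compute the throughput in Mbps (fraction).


Given: file = 1 MB, time = 10 s
File in Mb = 1 * 8 = 8 Mb
Throughput = 8 / 10 Mbps
Throughput = 4/5 Mbps

4/5


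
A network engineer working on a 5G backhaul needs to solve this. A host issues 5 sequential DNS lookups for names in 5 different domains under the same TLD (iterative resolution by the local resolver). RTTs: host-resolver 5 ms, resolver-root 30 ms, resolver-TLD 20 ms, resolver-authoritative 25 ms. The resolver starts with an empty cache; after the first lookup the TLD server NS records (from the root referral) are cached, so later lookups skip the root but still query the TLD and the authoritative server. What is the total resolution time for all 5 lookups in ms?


Lookup 1 (cold cache): local + root + TLD + auth = 5 + 30 + 20 + 25 = 80 ms
Lookups 2..5 (TLD NS cached -> skip root; new domain -> still ask TLD and auth): local + TLD + auth = 5 + 20 + 25 = 50 ms each
Remaining 4 lookups: 4 * 50 = 200 ms
Total = 80 + 200 = 280 ms

280


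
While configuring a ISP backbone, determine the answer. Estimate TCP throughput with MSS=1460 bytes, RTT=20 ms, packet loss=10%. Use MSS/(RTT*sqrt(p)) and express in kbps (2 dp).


Given: MSS = 1460 bytes, RTT = 20 ms, loss = 10%
RTT in seconds = 20 / 1000 = 0.02
Loss rate = 10% = 0.1
sqrt(loss) = sqrt(0.1) = 0.316227766017
Throughput (bytes/s) = 1460 / (0.02 * 0.316227766017) = 230846.2692
Throughput (kbps) = 230846.2692 * 8 / 1000 = 1846.770154 -> 1846.77 kbps (2 dp)

1846.77


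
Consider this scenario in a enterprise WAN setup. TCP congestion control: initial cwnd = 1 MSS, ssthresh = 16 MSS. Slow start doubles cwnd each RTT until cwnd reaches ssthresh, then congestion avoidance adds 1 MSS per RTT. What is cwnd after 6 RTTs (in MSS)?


RTT 0: cwnd = 1 MSS (initial)
RTT 1: cwnd = 2 MSS (slow start, doubled)
RTT 2: cwnd = 4 MSS (slow start, doubled)
RTT 3: cwnd = 8 MSS (slow start, doubled)
RTT 4: cwnd = 16 MSS (slow start, doubled)
RTT 5: cwnd = 17 MSS (congestion avoidance, +1)
RTT 6: cwnd = 18 MSS (congestion avoidance, +1)

18


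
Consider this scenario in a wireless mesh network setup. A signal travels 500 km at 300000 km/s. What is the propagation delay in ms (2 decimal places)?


Given: distance = 500 km, speed = 300000 km/s
Delay = distance / speed = 500 / 300000 seconds
Delay in ms = 500 * 1000 / 300000
Delay = 1.6667 ms
Rounded to 2 dp = 1.67 ms

1.67


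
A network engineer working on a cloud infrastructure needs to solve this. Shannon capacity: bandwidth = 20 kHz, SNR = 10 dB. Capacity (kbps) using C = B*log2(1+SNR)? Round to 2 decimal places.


Given: B = 20 kHz, SNR = 10 dB
SNR linear = 10^(10/10) = 10
1 + SNR = 11
log2(11) = 3.4594316186
C = 20 * 1000 * 3.4594316186 = 69188.6324 bps
C = 69.188632 kbps -> 69.19 kbps (2 dp)

69.19


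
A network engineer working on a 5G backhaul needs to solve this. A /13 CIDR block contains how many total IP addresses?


Given: CIDR prefix /13
Host bits = 32 - 13 = 19
Total addresses = 2^19 = 524288

524288


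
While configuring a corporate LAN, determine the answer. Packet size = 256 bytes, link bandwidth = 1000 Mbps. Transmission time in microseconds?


Given: packet = 256 bytes, bandwidth = 1000 Mbps
Packet in bits = 256 * 8 = 2048 bits
Bandwidth = 1000 * 10^6 = 1000000000 bps
Time = 2048 / 1000000000 seconds
Time in us = 2048 * 10^6 / 1000000000 = 2.048

2.048


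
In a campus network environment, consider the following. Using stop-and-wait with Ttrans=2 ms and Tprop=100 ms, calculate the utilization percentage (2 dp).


Given: Ttrans = 2 ms, Tprop = 100 ms
RTT = 2 * Tprop = 2 * 100 = 200 ms
U = Ttrans / (Ttrans + RTT)
U = 2 / (2 + 200)
U = 2 / 202 = 0.009901
U% = 0.99%

0.99


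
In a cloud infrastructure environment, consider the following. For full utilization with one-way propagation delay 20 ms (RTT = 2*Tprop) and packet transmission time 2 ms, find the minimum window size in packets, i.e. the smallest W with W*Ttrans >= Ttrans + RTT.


Given: Ttrans = 2 ms, RTT = 40 ms (= 2 * Tprop, Tprop = 20 ms)
Time until first ACK returns = Ttrans + RTT = 2 + 40 = 42 ms
Need W * Ttrans >= Ttrans + RTT  ->  W >= (Ttrans + RTT) / Ttrans
(Ttrans + RTT) / Ttrans = 42 / 2 = 21
W_min = ceil(21) = 21

21


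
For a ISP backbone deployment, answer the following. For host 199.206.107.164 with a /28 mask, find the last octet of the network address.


Given: IP = 199.206.107.164, prefix = /28
Subnet mask = 255.255.255.240
Last octet of IP: 164
Last octet of mask: 240
Network last octet = 164 AND 240 = 160

160


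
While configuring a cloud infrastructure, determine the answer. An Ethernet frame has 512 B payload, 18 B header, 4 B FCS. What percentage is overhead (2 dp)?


Given: payload = 512 B, header = 18 B, trailer = 4 B
Overhead bytes = header + trailer = 18 + 4 = 22
Total frame = payload + overhead = 512 + 22 = 534
Overhead % = 22 / 534 * 100 = 4.1199% -> 4.12% (2 dp)

4.12


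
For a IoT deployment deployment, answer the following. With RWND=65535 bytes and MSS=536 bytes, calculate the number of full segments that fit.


Given: RWND = 65535 bytes, MSS = 536 bytes
Full segments = floor(RWND / MSS)
Full segments = floor(65535 / 536)
Full segments = floor(122.2668) = 122

122


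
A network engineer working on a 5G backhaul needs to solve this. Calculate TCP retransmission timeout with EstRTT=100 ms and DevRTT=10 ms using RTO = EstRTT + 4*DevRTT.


Given: EstRTT = 100 ms, DevRTT = 10 ms
Timeout = EstRTT + 4 * DevRTT
4 * DevRTT = 4 * 10 = 40
Timeout = 100 + 40 = 140 ms

140


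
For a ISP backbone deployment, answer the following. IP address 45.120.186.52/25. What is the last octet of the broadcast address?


Given: IP = 45.120.186.52, prefix = /25
Host bits = 32 - 25 = 7
Network last octet = 52 AND mask = 0
Host part size = 2^7 - 1 = 127
Broadcast last octet = 0 OR 127 = 127

127


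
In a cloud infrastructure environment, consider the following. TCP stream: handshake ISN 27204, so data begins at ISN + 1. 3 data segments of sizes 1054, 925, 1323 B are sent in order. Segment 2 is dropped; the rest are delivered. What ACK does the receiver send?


SYN uses sequence number 27204; first data byte = ISN + 1 = 27205.
Segment 1: SEQ = 27205, len = 1054 B, covers [27205, 28258]
Segment 2: SEQ = 28259, len = 925 B, covers [28259, 29183] [LOST]
Segment 3: SEQ = 29184, len = 1323 B, covers [29184, 30506]
In-order data received: bytes [27205, 28258] (segments 1..1).
Segment 2 missing -> gap begins at byte 28259; later segments buffered out of order.
Cumulative ACK = next expected in-order byte = 27205 + 1054 = 28259

28259


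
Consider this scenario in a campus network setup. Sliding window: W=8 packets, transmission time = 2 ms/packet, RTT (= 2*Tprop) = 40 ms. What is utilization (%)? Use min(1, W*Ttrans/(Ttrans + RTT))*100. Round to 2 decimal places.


Given: W = 8, Ttrans = 2 ms, RTT = 40 ms (= 2 * Tprop, Tprop = 20 ms)
Cycle time = Ttrans + RTT = 2 + 40 = 42 ms (first packet sent until its ACK returns)
W * Ttrans = 8 * 2 = 16 ms of sending per cycle
W * Ttrans / (Ttrans + RTT) = 16 / 42 = 0.380952
U = min(1, 0.380952) = 0.380952
U% = 38.10%

38.10


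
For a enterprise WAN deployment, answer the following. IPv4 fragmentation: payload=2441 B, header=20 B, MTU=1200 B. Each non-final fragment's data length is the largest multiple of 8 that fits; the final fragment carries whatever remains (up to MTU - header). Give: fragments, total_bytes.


Max data per non-final fragment = floor((MTU - header)/8)*8 = floor((1200 - 20)/8)*8 = floor(1180/8)*8 = 1176 B
Final fragment needs no 8-byte alignment: it can carry up to MTU - header = 1180 B
Non-final fragments needed = ceil((payload - 1180) / 1176) = ceil(1261/1176) = ceil(1.0723) = 2
Number of fragments = 2 + 1 = 3
Fragment sizes (data): 2 * 1176 B + 89 B (last, 89 <= 1180 OK)
Total bytes sent = payload + n_frags * header = 2441 + 3*20 = 2441 + 60 = 2501 B

3, 2501


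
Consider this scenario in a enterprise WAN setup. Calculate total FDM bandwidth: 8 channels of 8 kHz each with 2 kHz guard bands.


Given: 8 channels, 8 kHz each, guard = 2 kHz
Channel bandwidth = 8 * 8 = 64 kHz
Guard bands = 7 gaps * 2 kHz = 14 kHz
Total = 64 + 14 = 78 kHz

78


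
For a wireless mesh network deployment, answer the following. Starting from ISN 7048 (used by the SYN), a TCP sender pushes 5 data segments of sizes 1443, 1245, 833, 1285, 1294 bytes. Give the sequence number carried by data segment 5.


The SYN occupies sequence number ISN = 7048, so the first data byte is ISN + 1 = 7049.
SEQ of data segment i = (ISN + 1) + sum of payload sizes of segments 1..i-1.
Segment 1: SEQ = 7049, payload = 1443 bytes
Segment 2: SEQ = 8492, payload = 1245 bytes
Segment 3: SEQ = 9737, payload = 833 bytes
Segment 4: SEQ = 10570, payload = 1285 bytes
Segment 5: SEQ = 11855, payload = 1294 bytes
SEQ of segment 5 = 7049 + 1443 + 1245 + 833 + 1285 = 11855

11855


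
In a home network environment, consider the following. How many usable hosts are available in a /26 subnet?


Given: subnet mask /26
Host bits = 32 - 26 = 6
Total addresses = 2^6 = 64
Usable hosts = 64 - 2 (network + broadcast) = 62

62


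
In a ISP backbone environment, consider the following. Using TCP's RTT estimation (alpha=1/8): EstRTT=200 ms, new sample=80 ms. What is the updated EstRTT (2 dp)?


Given: EstRTT = 200 ms, SampleRTT = 80 ms, alpha = 1/8
New EstRTT = (1 - alpha) * EstRTT + alpha * SampleRTT
(7/8) * 200 = 175
(1/8) * 80 = 10
New EstRTT = 175 + 10 = 185 ms -> 185.00 ms (2 dp)

185.00


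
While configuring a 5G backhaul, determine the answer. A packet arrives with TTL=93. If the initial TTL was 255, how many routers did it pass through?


Given: initial TTL = 255, received TTL = 93
Hops = initial TTL - received TTL
Hops = 255 - 93 = 162

162


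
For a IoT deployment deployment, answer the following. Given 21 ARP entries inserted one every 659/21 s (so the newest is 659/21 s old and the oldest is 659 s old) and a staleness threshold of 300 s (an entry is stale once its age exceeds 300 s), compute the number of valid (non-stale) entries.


Ages are k * 659/21 s for k = 1..21 (spacing = 31.3810 s).
Entry k is valid iff k * 659/21 <= 300 iff k <= 21 * 300 / 659 = 9.5599
n_valid = floor(9.5599) = 9
(n_stale = 21 - 9 = 12)

9


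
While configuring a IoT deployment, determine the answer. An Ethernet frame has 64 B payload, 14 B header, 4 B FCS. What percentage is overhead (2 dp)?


Given: payload = 64 B, header = 14 B, trailer = 4 B
Overhead bytes = header + trailer = 14 + 4 = 18
Total frame = payload + overhead = 64 + 18 = 82
Overhead % = 18 / 82 * 100 = 21.9512% -> 21.95% (2 dp)

21.95


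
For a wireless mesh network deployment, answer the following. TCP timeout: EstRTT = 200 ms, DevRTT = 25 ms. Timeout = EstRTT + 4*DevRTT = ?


Given: EstRTT = 200 ms, DevRTT = 25 ms
Timeout = EstRTT + 4 * DevRTT
4 * DevRTT = 4 * 25 = 100
Timeout = 200 + 100 = 300 ms

300


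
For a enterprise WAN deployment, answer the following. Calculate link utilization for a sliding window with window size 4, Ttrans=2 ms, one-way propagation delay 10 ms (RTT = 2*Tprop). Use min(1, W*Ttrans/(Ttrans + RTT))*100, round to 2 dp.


Given: W = 4, Ttrans = 2 ms, RTT = 20 ms (= 2 * Tprop, Tprop = 10 ms)
Cycle time = Ttrans + RTT = 2 + 20 = 22 ms (first packet sent until its ACK returns)
W * Ttrans = 4 * 2 = 8 ms of sending per cycle
W * Ttrans / (Ttrans + RTT) = 8 / 22 = 0.363636
U = min(1, 0.363636) = 0.363636
U% = 36.36%

36.36


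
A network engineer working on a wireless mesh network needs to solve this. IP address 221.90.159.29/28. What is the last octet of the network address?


Given: IP = 221.90.159.29, prefix = /28
Subnet mask = 255.255.255.240
Last octet of IP: 29
Last octet of mask: 240
Network last octet = 29 AND 240 = 16

16


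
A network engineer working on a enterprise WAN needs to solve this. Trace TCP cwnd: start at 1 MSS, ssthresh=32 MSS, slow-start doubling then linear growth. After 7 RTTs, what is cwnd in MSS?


RTT 0: cwnd = 1 MSS (initial)
RTT 1: cwnd = 2 MSS (slow start, doubled)
RTT 2: cwnd = 4 MSS (slow start, doubled)
RTT 3: cwnd = 8 MSS (slow start, doubled)
RTT 4: cwnd = 16 MSS (slow start, doubled)
RTT 5: cwnd = 32 MSS (slow start, doubled)
RTT 6: cwnd = 33 MSS (congestion avoidance, +1)
RTT 7: cwnd = 34 MSS (congestion avoidance, +1)

34


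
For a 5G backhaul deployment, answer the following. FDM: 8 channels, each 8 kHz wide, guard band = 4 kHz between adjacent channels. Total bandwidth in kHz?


Given: 8 channels, 8 kHz each, guard = 4 kHz
Channel bandwidth = 8 * 8 = 64 kHz
Guard bands = 7 gaps * 4 kHz = 28 kHz
Total = 64 + 28 = 92 kHz

92


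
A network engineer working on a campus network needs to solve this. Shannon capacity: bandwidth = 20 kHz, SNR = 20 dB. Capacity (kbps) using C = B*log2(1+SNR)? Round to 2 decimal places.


Given: B = 20 kHz, SNR = 20 dB
SNR linear = 10^(20/10) = 100
1 + SNR = 101
log2(101) = 6.6582114828
C = 20 * 1000 * 6.6582114828 = 133164.2297 bps
C = 133.164230 kbps -> 133.16 kbps (2 dp)

133.16


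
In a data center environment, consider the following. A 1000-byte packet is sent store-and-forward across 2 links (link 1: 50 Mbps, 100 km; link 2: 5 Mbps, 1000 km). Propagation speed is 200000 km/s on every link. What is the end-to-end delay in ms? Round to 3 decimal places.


Packet = 1000 bytes = 8000 bits. Store-and-forward: sum (t_trans + t_prop) per link.
Link 1: t_trans = 8000/(50*10^6) s = 0.1600 ms; t_prop = 100/200000 s = 0.5000 ms; subtotal = 0.6600 ms
Link 2: t_trans = 8000/(5*10^6) s = 1.6000 ms; t_prop = 1000/200000 s = 5.0000 ms; subtotal = 6.6000 ms
End-to-end = 0.6600 + 6.6000 = 7.2600 ms -> 7.260 ms (3 dp)

7.260


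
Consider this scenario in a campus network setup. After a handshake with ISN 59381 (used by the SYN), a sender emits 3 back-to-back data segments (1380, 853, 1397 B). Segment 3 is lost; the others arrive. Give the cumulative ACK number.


SYN uses sequence number 59381; first data byte = ISN + 1 = 59382.
Segment 1: SEQ = 59382, len = 1380 B, covers [59382, 60761]
Segment 2: SEQ = 60762, len = 853 B, covers [60762, 61614]
Segment 3: SEQ = 61615, len = 1397 B, covers [61615, 63011] [LOST]
In-order data received: bytes [59382, 61614] (segments 1..2).
Segment 3 missing -> gap begins at byte 61615.
Cumulative ACK = next expected in-order byte = 59382 + 1380 + 853 = 61615

61615


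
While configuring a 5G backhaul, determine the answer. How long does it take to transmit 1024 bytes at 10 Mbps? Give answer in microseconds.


Given: packet = 1024 bytes, bandwidth = 10 Mbps
Packet in bits = 1024 * 8 = 8192 bits
Bandwidth = 10 * 10^6 = 10000000 bps
Time = 8192 / 10000000 seconds
Time in us = 8192 * 10^6 / 10000000 = 819.2

819.2


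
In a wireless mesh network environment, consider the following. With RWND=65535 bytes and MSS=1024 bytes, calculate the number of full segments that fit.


Given: RWND = 65535 bytes, MSS = 1024 bytes
Full segments = floor(RWND / MSS)
Full segments = floor(65535 / 1024)
Full segments = floor(63.999) = 63

63


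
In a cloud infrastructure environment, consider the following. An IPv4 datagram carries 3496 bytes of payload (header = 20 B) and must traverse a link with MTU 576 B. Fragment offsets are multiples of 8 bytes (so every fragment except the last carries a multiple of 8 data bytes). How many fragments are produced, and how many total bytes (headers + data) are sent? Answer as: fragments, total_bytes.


Max data per non-final fragment = floor((MTU - header)/8)*8 = floor((576 - 20)/8)*8 = floor(556/8)*8 = 552 B
Final fragment needs no 8-byte alignment: it can carry up to MTU - header = 556 B
Non-final fragments needed = ceil((payload - 556) / 552) = ceil(2940/552) = ceil(5.3261) = 6
Number of fragments = 6 + 1 = 7
Fragment sizes (data): 6 * 552 B + 184 B (last, 184 <= 556 OK)
Total bytes sent = payload + n_frags * header = 3496 + 7*20 = 3496 + 140 = 3636 B

7, 3636


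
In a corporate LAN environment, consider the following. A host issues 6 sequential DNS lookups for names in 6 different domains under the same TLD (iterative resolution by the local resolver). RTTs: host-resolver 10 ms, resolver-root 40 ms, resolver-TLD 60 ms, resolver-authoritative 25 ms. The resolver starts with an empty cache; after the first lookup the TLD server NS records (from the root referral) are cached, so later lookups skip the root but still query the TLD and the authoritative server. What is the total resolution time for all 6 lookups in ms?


Lookup 1 (cold cache): local + root + TLD + auth = 10 + 40 + 60 + 25 = 135 ms
Lookups 2..6 (TLD NS cached -> skip root; new domain -> still ask TLD and auth): local + TLD + auth = 10 + 60 + 25 = 95 ms each
Remaining 5 lookups: 5 * 95 = 475 ms
Total = 135 + 475 = 610 ms

610


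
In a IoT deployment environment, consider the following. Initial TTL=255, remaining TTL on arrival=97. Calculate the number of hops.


Given: initial TTL = 255, received TTL = 97
Hops = initial TTL - received TTL
Hops = 255 - 97 = 158

158


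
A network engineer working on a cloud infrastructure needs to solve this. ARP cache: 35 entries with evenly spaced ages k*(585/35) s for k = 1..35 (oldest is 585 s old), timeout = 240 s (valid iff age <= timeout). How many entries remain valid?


Ages are k * 585/35 s for k = 1..35 (spacing = 16.7143 s).
Entry k is valid iff k * 585/35 <= 240 iff k <= 35 * 240 / 585 = 14.3590
n_valid = floor(14.3590) = 14
(n_stale = 35 - 14 = 21)

14


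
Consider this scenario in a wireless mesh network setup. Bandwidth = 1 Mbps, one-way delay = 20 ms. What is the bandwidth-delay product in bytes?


Given: bandwidth = 1 Mbps, delay = 20 ms
BDP in bits = 1 * 10^6 * 20 / 1000
BDP in bits = 20000
BDP in bytes = 20000 / 8 = 2500

2500


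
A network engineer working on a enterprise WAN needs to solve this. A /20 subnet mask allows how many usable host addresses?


Given: subnet mask /20
Host bits = 32 - 20 = 12
Total addresses = 2^12 = 4096
Usable hosts = 4096 - 2 (network + broadcast) = 4094

4094


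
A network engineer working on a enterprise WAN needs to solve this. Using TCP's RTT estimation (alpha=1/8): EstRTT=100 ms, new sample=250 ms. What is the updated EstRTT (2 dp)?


Given: EstRTT = 100 ms, SampleRTT = 250 ms, alpha = 1/8
New EstRTT = (1 - alpha) * EstRTT + alpha * SampleRTT
(7/8) * 100 = 87.5
(1/8) * 250 = 31.25
New EstRTT = 87.5 + 31.25 = 118.75 ms -> 118.75 ms (2 dp)

118.75


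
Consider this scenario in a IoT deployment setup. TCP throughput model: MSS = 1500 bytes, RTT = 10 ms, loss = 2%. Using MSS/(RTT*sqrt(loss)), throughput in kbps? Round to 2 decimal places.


Given: MSS = 1500 bytes, RTT = 10 ms, loss = 2%
RTT in seconds = 10 / 1000 = 0.01
Loss rate = 2% = 0.02
sqrt(loss) = sqrt(0.02) = 0.141421356237
Throughput (bytes/s) = 1500 / (0.01 * 0.141421356237) = 1060660.1718
Throughput (kbps) = 1060660.1718 * 8 / 1000 = 8485.281374 -> 8485.28 kbps (2 dp)

8485.28


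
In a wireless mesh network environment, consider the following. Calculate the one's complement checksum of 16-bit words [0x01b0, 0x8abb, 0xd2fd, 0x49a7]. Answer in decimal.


Given words: [0x01b0, 0x8abb, 0xd2fd, 0x49a7]
Step 1: Sum all words
Raw sum = 432 + 35515 + 54013 + 18855 = 108815
Step 2: Fold carry: (43279 + 1) = 43280
One's complement = ~43280 & 0xFFFF = 22255

22255


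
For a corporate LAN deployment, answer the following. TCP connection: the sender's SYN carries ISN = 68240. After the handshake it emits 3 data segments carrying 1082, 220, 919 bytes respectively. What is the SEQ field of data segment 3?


The SYN occupies sequence number ISN = 68240, so the first data byte is ISN + 1 = 68241.
SEQ of data segment i = (ISN + 1) + sum of payload sizes of segments 1..i-1.
Segment 1: SEQ = 68241, payload = 1082 bytes
Segment 2: SEQ = 69323, payload = 220 bytes
Segment 3: SEQ = 69543, payload = 919 bytes
SEQ of segment 3 = 68241 + 1082 + 220 = 69543

69543


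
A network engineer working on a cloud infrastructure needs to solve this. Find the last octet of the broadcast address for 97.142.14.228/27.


Given: IP = 97.142.14.228, prefix = /27
Host bits = 32 - 27 = 5
Network last octet = 228 AND mask = 224
Host part size = 2^5 - 1 = 31
Broadcast last octet = 224 OR 31 = 255

255


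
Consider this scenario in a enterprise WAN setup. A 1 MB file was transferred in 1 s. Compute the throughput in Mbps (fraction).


Given: file = 1 MB, time = 1 s
File in Mb = 1 * 8 = 8 Mb
Throughput = 8 / 1 Mbps
Throughput = 8 Mbps

8


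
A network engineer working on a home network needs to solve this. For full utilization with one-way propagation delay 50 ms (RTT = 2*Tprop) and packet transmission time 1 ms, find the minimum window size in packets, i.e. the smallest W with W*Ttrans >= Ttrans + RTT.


Given: Ttrans = 1 ms, RTT = 100 ms (= 2 * Tprop, Tprop = 50 ms)
Time until first ACK returns = Ttrans + RTT = 1 + 100 = 101 ms
Need W * Ttrans >= Ttrans + RTT  ->  W >= (Ttrans + RTT) / Ttrans
(Ttrans + RTT) / Ttrans = 101 / 1 = 101
W_min = ceil(101) = 101

101


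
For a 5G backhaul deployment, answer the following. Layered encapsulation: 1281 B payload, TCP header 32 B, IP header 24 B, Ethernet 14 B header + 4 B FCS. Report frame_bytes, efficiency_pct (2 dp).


TCP segment = 1281 + 32 = 1313 B
IP packet = 1313 + 24 = 1337 B
Ethernet frame = 1337 + 14 + 4 = 1355 B
Efficiency = app / frame = 1281 / 1355 = 0.945387 = 94.5387% -> 94.54% (2 dp)

1355, 94.54


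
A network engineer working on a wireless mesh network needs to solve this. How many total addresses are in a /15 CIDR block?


Given: CIDR prefix /15
Host bits = 32 - 15 = 17
Total addresses = 2^17 = 131072

131072


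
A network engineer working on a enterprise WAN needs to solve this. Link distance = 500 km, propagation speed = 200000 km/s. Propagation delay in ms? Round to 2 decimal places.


Given: distance = 500 km, speed = 200000 km/s
Delay = distance / speed = 500 / 200000 seconds
Delay in ms = 500 * 1000 / 200000
Delay = 2.5000 ms
Rounded to 2 dp = 2.50 ms

2.50


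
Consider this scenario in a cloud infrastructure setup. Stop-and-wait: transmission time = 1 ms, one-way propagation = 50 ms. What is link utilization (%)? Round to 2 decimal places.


Given: Ttrans = 1 ms, Tprop = 50 ms
RTT = 2 * Tprop = 2 * 50 = 100 ms
U = Ttrans / (Ttrans + RTT)
U = 1 / (1 + 100)
U = 1 / 101 = 0.009901
U% = 0.99%

0.99


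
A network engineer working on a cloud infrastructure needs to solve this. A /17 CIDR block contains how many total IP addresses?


Given: CIDR prefix /17
Host bits = 32 - 17 = 15
Total addresses = 2^15 = 32768

32768


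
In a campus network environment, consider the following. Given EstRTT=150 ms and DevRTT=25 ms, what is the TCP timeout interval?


Given: EstRTT = 150 ms, DevRTT = 25 ms
Timeout = EstRTT + 4 * DevRTT
4 * DevRTT = 4 * 25 = 100
Timeout = 150 + 100 = 250 ms

250


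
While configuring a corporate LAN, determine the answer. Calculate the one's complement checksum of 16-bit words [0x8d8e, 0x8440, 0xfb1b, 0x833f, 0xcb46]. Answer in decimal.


Given words: [0x8d8e, 0x8440, 0xfb1b, 0x833f, 0xcb46]
Step 1: Sum all words
Raw sum = 36238 + 33856 + 64283 + 33599 + 52038 = 220014
Step 2: Fold carry: (23406 + 3) = 23409
One's complement = ~23409 & 0xFFFF = 42126

42126


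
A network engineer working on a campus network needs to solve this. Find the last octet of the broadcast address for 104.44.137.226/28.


Given: IP = 104.44.137.226, prefix = /28
Host bits = 32 - 28 = 4
Network last octet = 226 AND mask = 224
Host part size = 2^4 - 1 = 15
Broadcast last octet = 224 OR 15 = 239

239


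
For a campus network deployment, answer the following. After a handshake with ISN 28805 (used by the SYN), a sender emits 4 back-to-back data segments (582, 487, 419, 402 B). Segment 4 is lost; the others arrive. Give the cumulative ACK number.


SYN uses sequence number 28805; first data byte = ISN + 1 = 28806.
Segment 1: SEQ = 28806, len = 582 B, covers [28806, 29387]
Segment 2: SEQ = 29388, len = 487 B, covers [29388, 29874]
Segment 3: SEQ = 29875, len = 419 B, covers [29875, 30293]
Segment 4: SEQ = 30294, len = 402 B, covers [30294, 30695] [LOST]
In-order data received: bytes [28806, 30293] (segments 1..3).
Segment 4 missing -> gap begins at byte 30294.
Cumulative ACK = next expected in-order byte = 28806 + 582 + 487 + 419 = 30294

30294


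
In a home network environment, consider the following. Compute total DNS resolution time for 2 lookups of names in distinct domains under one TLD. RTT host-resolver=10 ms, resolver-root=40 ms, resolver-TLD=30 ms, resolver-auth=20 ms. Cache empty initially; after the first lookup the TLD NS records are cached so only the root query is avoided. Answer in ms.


Lookup 1 (cold cache): local + root + TLD + auth = 10 + 40 + 30 + 20 = 100 ms
Lookups 2..2 (TLD NS cached -> skip root; new domain -> still ask TLD and auth): local + TLD + auth = 10 + 30 + 20 = 60 ms each
Remaining 1 lookups: 1 * 60 = 60 ms
Total = 100 + 60 = 160 ms

160


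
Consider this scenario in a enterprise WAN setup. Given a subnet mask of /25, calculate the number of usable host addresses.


Given: subnet mask /25
Host bits = 32 - 25 = 7
Total addresses = 2^7 = 128
Usable hosts = 128 - 2 (network + broadcast) = 126

126


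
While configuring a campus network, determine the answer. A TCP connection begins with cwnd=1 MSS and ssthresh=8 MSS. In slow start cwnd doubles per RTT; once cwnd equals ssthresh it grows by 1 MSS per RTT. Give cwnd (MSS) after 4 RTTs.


RTT 0: cwnd = 1 MSS (initial)
RTT 1: cwnd = 2 MSS (slow start, doubled)
RTT 2: cwnd = 4 MSS (slow start, doubled)
RTT 3: cwnd = 8 MSS (slow start, doubled)
RTT 4: cwnd = 9 MSS (congestion avoidance, +1)

9


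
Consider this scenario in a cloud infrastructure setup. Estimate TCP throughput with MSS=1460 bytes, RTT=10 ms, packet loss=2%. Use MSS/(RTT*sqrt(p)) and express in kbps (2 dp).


Given: MSS = 1460 bytes, RTT = 10 ms, loss = 2%
RTT in seconds = 10 / 1000 = 0.01
Loss rate = 2% = 0.02
sqrt(loss) = sqrt(0.02) = 0.141421356237
Throughput (bytes/s) = 1460 / (0.01 * 0.141421356237) = 1032375.9005
Throughput (kbps) = 1032375.9005 * 8 / 1000 = 8259.007204 -> 8259.01 kbps (2 dp)

8259.01


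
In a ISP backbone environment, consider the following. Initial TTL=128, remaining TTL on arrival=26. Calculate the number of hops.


Given: initial TTL = 128, received TTL = 26
Hops = initial TTL - received TTL
Hops = 128 - 26 = 102

102


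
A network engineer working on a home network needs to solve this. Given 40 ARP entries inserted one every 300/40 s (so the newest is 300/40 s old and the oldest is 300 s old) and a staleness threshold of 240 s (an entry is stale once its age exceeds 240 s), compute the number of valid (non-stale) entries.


Ages are k * 300/40 s for k = 1..40 (spacing = 7.5000 s).
Entry k is valid iff k * 300/40 <= 240 iff k <= 40 * 240 / 300 = 32.0000
n_valid = floor(32.0000) = 32
(n_stale = 40 - 32 = 8)

32


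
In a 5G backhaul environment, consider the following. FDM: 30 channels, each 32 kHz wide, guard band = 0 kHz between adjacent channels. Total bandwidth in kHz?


Given: 30 channels, 32 kHz each, guard = 0 kHz
Channel bandwidth = 30 * 32 = 960 kHz
Guard bands = 29 gaps * 0 kHz = 0 kHz
Total = 960 + 0 = 960 kHz

960


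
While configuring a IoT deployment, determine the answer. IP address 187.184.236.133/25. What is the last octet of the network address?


Given: IP = 187.184.236.133, prefix = /25
Subnet mask = 255.255.255.128
Last octet of IP: 133
Last octet of mask: 128
Network last octet = 133 AND 128 = 128

128


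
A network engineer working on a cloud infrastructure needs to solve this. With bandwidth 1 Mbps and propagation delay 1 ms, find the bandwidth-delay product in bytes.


Given: bandwidth = 1 Mbps, delay = 1 ms
BDP in bits = 1 * 10^6 * 1 / 1000
BDP in bits = 1000
BDP in bytes = 1000 / 8 = 125

125


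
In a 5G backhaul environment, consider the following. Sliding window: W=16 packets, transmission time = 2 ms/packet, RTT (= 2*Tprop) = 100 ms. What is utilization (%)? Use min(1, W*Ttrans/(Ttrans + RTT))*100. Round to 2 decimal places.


Given: W = 16, Ttrans = 2 ms, RTT = 100 ms (= 2 * Tprop, Tprop = 50 ms)
Cycle time = Ttrans + RTT = 2 + 100 = 102 ms (first packet sent until its ACK returns)
W * Ttrans = 16 * 2 = 32 ms of sending per cycle
W * Ttrans / (Ttrans + RTT) = 32 / 102 = 0.313725
U = min(1, 0.313725) = 0.313725
U% = 31.37%

31.37
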